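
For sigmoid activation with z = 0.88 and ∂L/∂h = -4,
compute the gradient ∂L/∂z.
∂L/∂z = -0.8289

σ(0.88) = 0.7068
σ'(0.88) = σ(0.88)(1 - σ(0.88)) = 0.7068 × 0.2932 = 0.2072
∂L/∂z = ∂L/∂h · σ'(z) = -4 × 0.2072 = -0.8289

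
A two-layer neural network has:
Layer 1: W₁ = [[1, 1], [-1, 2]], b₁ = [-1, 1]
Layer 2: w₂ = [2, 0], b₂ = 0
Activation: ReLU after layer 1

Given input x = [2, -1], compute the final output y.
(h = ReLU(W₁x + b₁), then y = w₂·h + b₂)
y = 0

Layer 1 pre-activation: z₁ = [0, -3]
After ReLU: h = [0, 0]
Layer 2 output: y = 2×0 + 0×0 + 0 = 0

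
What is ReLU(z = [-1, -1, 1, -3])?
h = [0, 0, 1, 0]

ReLU applied element-wise: max(0,-1)=0, max(0,-1)=0, max(0,1)=1, max(0,-3)=0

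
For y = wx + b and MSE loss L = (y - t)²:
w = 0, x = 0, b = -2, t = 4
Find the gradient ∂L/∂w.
∂L/∂w = 0

y = wx + b = (0)(0) + -2 = -2
∂L/∂y = 2(y - t) = 2(-2 - 4) = -12
∂y/∂w = x = 0
∂L/∂w = ∂L/∂y · ∂y/∂w = -12 × 0 = 0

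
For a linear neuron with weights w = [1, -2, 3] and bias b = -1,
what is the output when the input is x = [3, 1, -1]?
y = -3

y = (1)(3) + (-2)(1) + (3)(-1) + -1 = -3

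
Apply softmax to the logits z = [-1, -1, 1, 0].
p = [0.0826, 0.0826, 0.6103, 0.2245]

exp(z) = [0.3679, 0.3679, 2.718, 1]
Sum = 4.454
p = [0.0826, 0.0826, 0.6103, 0.2245]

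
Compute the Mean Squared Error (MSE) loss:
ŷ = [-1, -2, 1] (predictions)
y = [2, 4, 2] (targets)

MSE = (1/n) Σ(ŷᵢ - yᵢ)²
MSE = 15.33

MSE = (1/3)((-1-2)² + (-2-4)² + (1-2)²) = (1/3)(9 + 36 + 1) = 15.33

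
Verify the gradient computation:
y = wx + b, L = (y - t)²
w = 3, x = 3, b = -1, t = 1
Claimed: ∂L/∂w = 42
Correct

y = (3)(3) + -1 = 8
∂L/∂y = 2(y - t) = 2(8 - 1) = 14
∂y/∂w = x = 3
∂L/∂w = 14 × 3 = 42

Claimed value: 42
Correct: The correct gradient is 42.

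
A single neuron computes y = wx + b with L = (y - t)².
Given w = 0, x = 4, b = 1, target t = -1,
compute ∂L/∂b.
∂L/∂b = 4

y = wx + b = (0)(4) + 1 = 1
∂L/∂y = 2(y - t) = 2(1 - -1) = 4
∂y/∂b = 1
∂L/∂b = ∂L/∂y · ∂y/∂b = 4 × 1 = 4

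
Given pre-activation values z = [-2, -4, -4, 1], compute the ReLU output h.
h = [0, 0, 0, 1]

ReLU applied element-wise: max(0,-2)=0, max(0,-4)=0, max(0,-4)=0, max(0,1)=1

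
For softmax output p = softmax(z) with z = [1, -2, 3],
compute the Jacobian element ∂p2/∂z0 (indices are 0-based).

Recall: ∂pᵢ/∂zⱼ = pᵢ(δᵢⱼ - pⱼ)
∂p2/∂z0 = -0.1038

p = softmax(z) = [0.1185, 0.0059, 0.8756]
p2 = 0.8756, p0 = 0.1185

∂p2/∂z0 = -p2 × p0 = -0.8756 × 0.1185 = -0.1038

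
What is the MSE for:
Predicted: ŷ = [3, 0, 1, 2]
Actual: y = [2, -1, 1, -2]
MSE = 4.5

MSE = (1/4)((3-2)² + (0--1)² + (1-1)² + (2--2)²) = (1/4)(1 + 1 + 0 + 16) = 4.5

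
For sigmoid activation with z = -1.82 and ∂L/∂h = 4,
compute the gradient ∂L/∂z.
∂L/∂z = 0.48

σ(-1.82) = 0.1394
σ'(-1.82) = σ(-1.82)(1 - σ(-1.82)) = 0.1394 × 0.8606 = 0.12
∂L/∂z = ∂L/∂h · σ'(z) = 4 × 0.12 = 0.48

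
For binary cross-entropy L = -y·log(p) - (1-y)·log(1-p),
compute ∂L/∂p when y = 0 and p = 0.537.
∂L/∂p = 2.16

∂L/∂p = -y/p + (1-y)/(1-p) = 0 + 1/0.463 = 2.16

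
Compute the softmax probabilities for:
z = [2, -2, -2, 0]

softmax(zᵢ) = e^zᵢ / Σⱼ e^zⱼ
p = [0.8533, 0.0156, 0.0156, 0.1155]

exp(z) = [7.389, 0.1353, 0.1353, 1]
Sum = 8.66
p = [0.8533, 0.0156, 0.0156, 0.1155]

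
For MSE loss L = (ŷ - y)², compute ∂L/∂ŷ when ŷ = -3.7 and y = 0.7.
∂L/∂ŷ = -8.8

∂L/∂ŷ = 2(ŷ - y) = 2(-3.7 - 0.7) = 2(-4.4) = -8.8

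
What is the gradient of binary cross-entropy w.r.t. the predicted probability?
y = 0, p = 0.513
∂L/∂p = 2.053

∂L/∂p = -y/p + (1-y)/(1-p) = 0 + 1/0.487 = 2.053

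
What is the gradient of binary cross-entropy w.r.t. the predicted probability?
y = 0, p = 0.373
∂L/∂p = 1.595

∂L/∂p = -y/p + (1-y)/(1-p) = 0 + 1/0.627 = 1.595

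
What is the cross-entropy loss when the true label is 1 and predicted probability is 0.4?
L = 0.9163

L = -1·log(0.4) - 0·log(0.6) = -log(0.4) = 0.9163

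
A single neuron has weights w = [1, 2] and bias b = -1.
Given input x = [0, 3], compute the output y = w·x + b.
y = 5

y = (1)(0) + (2)(3) + -1 = 5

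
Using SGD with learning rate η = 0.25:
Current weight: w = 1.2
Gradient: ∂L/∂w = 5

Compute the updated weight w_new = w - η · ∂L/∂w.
w_new = -0.05

w_new = w - η·∂L/∂w = 1.2 - 0.25×(5) = 1.2 - (1.25) = -0.05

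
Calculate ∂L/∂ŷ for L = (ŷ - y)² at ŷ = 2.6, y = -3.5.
∂L/∂ŷ = 12.2

∂L/∂ŷ = 2(ŷ - y) = 2(2.6 - -3.5) = 2(6.1) = 12.2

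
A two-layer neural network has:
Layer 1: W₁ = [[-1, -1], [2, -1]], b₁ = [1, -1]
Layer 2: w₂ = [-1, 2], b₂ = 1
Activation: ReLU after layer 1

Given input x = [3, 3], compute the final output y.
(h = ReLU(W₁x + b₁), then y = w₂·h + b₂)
y = 5

Layer 1 pre-activation: z₁ = [-5, 2]
After ReLU: h = [0, 2]
Layer 2 output: y = -1×0 + 2×2 + 1 = 5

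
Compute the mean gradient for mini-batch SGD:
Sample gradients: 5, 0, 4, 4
Average gradient = 3.25

Average = (1/4)(5 + 0 + 4 + 4) = 13/4 = 3.25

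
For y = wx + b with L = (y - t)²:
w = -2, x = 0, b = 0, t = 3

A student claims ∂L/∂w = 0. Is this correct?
Correct

y = (-2)(0) + 0 = 0
∂L/∂y = 2(y - t) = 2(0 - 3) = -6
∂y/∂w = x = 0
∂L/∂w = -6 × 0 = 0

Claimed value: 0
Correct: The correct gradient is 0.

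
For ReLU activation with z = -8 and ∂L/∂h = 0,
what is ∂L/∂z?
∂L/∂z = 0

h = ReLU(-8) = 0
Since z < 0: ∂h/∂z = 0
∂L/∂z = ∂L/∂h · ∂h/∂z = 0 × 0 = 0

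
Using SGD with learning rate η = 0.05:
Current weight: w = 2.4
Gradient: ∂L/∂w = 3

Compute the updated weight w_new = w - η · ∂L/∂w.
w_new = 2.25

w_new = w - η·∂L/∂w = 2.4 - 0.05×(3) = 2.4 - (0.15) = 2.25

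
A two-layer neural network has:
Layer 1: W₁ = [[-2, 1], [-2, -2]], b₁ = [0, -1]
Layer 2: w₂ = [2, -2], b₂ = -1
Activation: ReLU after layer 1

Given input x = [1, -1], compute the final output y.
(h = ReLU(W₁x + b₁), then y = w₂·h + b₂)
y = -1

Layer 1 pre-activation: z₁ = [-3, -1]
After ReLU: h = [0, 0]
Layer 2 output: y = 2×0 + -2×0 + -1 = -1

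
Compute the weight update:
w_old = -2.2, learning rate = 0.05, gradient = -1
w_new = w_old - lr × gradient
w_new = -2.15

w_new = w - η·∂L/∂w = -2.2 - 0.05×(-1) = -2.2 - (-0.05) = -2.15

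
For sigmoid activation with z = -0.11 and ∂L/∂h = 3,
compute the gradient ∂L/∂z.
∂L/∂z = 0.7477

σ(-0.11) = 0.4725
σ'(-0.11) = σ(-0.11)(1 - σ(-0.11)) = 0.4725 × 0.5275 = 0.2492
∂L/∂z = ∂L/∂h · σ'(z) = 3 × 0.2492 = 0.7477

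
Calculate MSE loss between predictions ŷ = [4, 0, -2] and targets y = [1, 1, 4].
MSE = 15.33

MSE = (1/3)((4-1)² + (0-1)² + (-2-4)²) = (1/3)(9 + 1 + 36) = 15.33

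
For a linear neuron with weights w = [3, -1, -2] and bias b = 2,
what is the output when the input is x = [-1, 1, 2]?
y = -6

y = (3)(-1) + (-1)(1) + (-2)(2) + 2 = -6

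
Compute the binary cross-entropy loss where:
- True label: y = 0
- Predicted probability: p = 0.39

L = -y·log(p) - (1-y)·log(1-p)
L = 0.4943

L = -0·log(0.39) - 1·log(0.61) = -log(0.61) = 0.4943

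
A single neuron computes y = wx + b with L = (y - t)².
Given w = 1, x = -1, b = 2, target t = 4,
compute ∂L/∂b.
∂L/∂b = -6

y = wx + b = (1)(-1) + 2 = 1
∂L/∂y = 2(y - t) = 2(1 - 4) = -6
∂y/∂b = 1
∂L/∂b = ∂L/∂y · ∂y/∂b = -6 × 1 = -6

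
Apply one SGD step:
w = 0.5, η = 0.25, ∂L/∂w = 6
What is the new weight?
w_new = -1

w_new = w - η·∂L/∂w = 0.5 - 0.25×(6) = 0.5 - (1.5) = -1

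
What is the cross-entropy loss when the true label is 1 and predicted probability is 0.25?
L = 1.386

L = -1·log(0.25) - 0·log(0.75) = -log(0.25) = 1.386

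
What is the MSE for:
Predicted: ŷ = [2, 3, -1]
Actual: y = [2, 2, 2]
MSE = 3.333

MSE = (1/3)((2-2)² + (3-2)² + (-1-2)²) = (1/3)(0 + 1 + 9) = 3.333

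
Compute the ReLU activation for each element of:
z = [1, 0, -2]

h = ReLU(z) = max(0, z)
h = [1, 0, 0]

ReLU applied element-wise: max(0,1)=1, max(0,0)=0, max(0,-2)=0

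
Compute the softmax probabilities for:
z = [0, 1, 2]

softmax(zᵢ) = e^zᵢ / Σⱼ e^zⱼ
p = [0.09, 0.2447, 0.6652]

exp(z) = [1, 2.718, 7.389]
Sum = 11.11
p = [0.09, 0.2447, 0.6652]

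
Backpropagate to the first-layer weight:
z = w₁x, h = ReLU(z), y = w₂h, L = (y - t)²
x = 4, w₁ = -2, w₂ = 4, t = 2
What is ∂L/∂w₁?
∂L/∂w₁ = 0

Forward pass:
z = w₁x = -2×4 = -8
h = ReLU(-8) = 0
y = w₂h = 4×0 = 0

Backward pass:
∂L/∂y = 2(y - t) = 2(0 - 2) = -4
∂y/∂h = w₂ = 4
∂h/∂z = 0 (ReLU derivative)
∂z/∂w₁ = x = 4

∂L/∂w₁ = -4 × 4 × 0 × 4 = 0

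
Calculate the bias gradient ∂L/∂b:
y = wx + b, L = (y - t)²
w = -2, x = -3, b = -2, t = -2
∂L/∂b = 12

y = wx + b = (-2)(-3) + -2 = 4
∂L/∂y = 2(y - t) = 2(4 - -2) = 12
∂y/∂b = 1
∂L/∂b = ∂L/∂y · ∂y/∂b = 12 × 1 = 12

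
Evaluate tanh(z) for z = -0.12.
-0.1194

tanh(-0.12) = (e^(-0.12) - e^(0.12))/(e^(-0.12) + e^(0.12)) = -0.1194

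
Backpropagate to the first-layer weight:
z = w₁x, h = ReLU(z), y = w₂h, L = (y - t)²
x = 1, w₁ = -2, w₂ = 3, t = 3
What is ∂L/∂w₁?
∂L/∂w₁ = 0

Forward pass:
z = w₁x = -2×1 = -2
h = ReLU(-2) = 0
y = w₂h = 3×0 = 0

Backward pass:
∂L/∂y = 2(y - t) = 2(0 - 3) = -6
∂y/∂h = w₂ = 3
∂h/∂z = 0 (ReLU derivative)
∂z/∂w₁ = x = 1

∂L/∂w₁ = -6 × 3 × 0 × 1 = 0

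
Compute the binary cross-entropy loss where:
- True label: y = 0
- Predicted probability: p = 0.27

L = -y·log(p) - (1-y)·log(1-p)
L = 0.3147

L = -0·log(0.27) - 1·log(0.73) = -log(0.73) = 0.3147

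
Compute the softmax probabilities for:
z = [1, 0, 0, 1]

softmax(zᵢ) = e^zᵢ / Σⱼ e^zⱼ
p = [0.3655, 0.1345, 0.1345, 0.3655]

exp(z) = [2.718, 1, 1, 2.718]
Sum = 7.437
p = [0.3655, 0.1345, 0.1345, 0.3655]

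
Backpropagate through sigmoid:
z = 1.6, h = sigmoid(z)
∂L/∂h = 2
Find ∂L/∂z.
∂L/∂z = 0.2795

σ(1.6) = 0.832
σ'(1.6) = σ(1.6)(1 - σ(1.6)) = 0.832 × 0.168 = 0.1398
∂L/∂z = ∂L/∂h · σ'(z) = 2 × 0.1398 = 0.2795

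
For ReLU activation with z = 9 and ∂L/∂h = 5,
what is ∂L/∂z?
∂L/∂z = 5

h = ReLU(9) = 9
Since z > 0: ∂h/∂z = 1
∂L/∂z = ∂L/∂h · ∂h/∂z = 5 × 1 = 5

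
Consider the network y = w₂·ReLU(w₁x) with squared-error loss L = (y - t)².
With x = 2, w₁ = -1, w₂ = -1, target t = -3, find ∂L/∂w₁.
∂L/∂w₁ = 0

Forward pass:
z = w₁x = -1×2 = -2
h = ReLU(-2) = 0
y = w₂h = -1×0 = 0

Backward pass:
∂L/∂y = 2(y - t) = 2(0 - -3) = 6
∂y/∂h = w₂ = -1
∂h/∂z = 0 (ReLU derivative)
∂z/∂w₁ = x = 2

∂L/∂w₁ = 6 × -1 × 0 × 2 = 0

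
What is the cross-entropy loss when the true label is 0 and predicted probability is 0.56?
L = 0.821

L = -0·log(0.56) - 1·log(0.44) = -log(0.44) = 0.821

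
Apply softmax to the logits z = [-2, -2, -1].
p = [0.2119, 0.2119, 0.5761]

exp(z) = [0.1353, 0.1353, 0.3679]
Sum = 0.6386
p = [0.2119, 0.2119, 0.5761]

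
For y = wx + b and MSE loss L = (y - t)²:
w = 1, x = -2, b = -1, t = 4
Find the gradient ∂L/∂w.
∂L/∂w = 28

y = wx + b = (1)(-2) + -1 = -3
∂L/∂y = 2(y - t) = 2(-3 - 4) = -14
∂y/∂w = x = -2
∂L/∂w = ∂L/∂y · ∂y/∂w = -14 × -2 = 28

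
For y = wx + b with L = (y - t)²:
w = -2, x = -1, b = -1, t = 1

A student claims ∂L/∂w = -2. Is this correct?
Incorrect

y = (-2)(-1) + -1 = 1
∂L/∂y = 2(y - t) = 2(1 - 1) = 0
∂y/∂w = x = -1
∂L/∂w = 0 × -1 = 0

Claimed value: -2
Incorrect: The correct gradient is 0.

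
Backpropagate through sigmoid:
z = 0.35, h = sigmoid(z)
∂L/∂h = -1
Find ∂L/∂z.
∂L/∂z = -0.2425

σ(0.35) = 0.5866
σ'(0.35) = σ(0.35)(1 - σ(0.35)) = 0.5866 × 0.4134 = 0.2425
∂L/∂z = ∂L/∂h · σ'(z) = -1 × 0.2425 = -0.2425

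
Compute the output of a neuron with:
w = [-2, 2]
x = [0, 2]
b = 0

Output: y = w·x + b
y = 4

y = (-2)(0) + (2)(2) + 0 = 4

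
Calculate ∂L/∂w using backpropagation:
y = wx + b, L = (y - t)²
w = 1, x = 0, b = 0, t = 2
∂L/∂w = 0

y = wx + b = (1)(0) + 0 = 0
∂L/∂y = 2(y - t) = 2(0 - 2) = -4
∂y/∂w = x = 0
∂L/∂w = ∂L/∂y · ∂y/∂w = -4 × 0 = 0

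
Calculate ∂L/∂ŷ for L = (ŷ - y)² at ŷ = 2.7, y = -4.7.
∂L/∂ŷ = 14.8

∂L/∂ŷ = 2(ŷ - y) = 2(2.7 - -4.7) = 2(7.4) = 14.8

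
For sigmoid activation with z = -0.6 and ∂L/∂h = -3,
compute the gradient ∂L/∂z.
∂L/∂z = -0.6864

σ(-0.6) = 0.3543
σ'(-0.6) = σ(-0.6)(1 - σ(-0.6)) = 0.3543 × 0.6457 = 0.2288
∂L/∂z = ∂L/∂h · σ'(z) = -3 × 0.2288 = -0.6864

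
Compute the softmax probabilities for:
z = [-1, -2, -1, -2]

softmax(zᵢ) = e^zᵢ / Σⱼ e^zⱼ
p = [0.3655, 0.1345, 0.3655, 0.1345]

exp(z) = [0.3679, 0.1353, 0.3679, 0.1353]
Sum = 1.006
p = [0.3655, 0.1345, 0.3655, 0.1345]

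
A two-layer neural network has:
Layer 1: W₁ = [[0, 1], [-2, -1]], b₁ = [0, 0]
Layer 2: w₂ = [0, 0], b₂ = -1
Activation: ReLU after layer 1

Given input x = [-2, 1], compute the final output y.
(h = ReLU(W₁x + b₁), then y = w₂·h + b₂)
y = -1

Layer 1 pre-activation: z₁ = [1, 3]
After ReLU: h = [1, 3]
Layer 2 output: y = 0×1 + 0×3 + -1 = -1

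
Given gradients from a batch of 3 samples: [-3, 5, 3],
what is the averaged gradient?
Average gradient = 1.667

Average = (1/3)(-3 + 5 + 3) = 5/3 = 1.667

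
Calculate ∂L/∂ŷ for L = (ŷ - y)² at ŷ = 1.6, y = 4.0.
∂L/∂ŷ = -4.8

∂L/∂ŷ = 2(ŷ - y) = 2(1.6 - 4.0) = 2(-2.4) = -4.8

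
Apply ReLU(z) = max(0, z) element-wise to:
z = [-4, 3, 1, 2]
h = [0, 3, 1, 2]

ReLU applied element-wise: max(0,-4)=0, max(0,3)=3, max(0,1)=1, max(0,2)=2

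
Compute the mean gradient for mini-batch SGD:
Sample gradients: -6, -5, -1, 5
Average gradient = -1.75

Average = (1/4)(-6 + -5 + -1 + 5) = -7/4 = -1.75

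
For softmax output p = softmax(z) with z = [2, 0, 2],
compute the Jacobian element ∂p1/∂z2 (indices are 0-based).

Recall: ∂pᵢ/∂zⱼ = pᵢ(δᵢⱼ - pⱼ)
∂p1/∂z2 = -0.02968

p = softmax(z) = [0.4683, 0.06338, 0.4683]
p1 = 0.06338, p2 = 0.4683

∂p1/∂z2 = -p1 × p2 = -0.06338 × 0.4683 = -0.02968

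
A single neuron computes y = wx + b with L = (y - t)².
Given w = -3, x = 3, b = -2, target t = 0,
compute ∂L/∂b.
∂L/∂b = -22

y = wx + b = (-3)(3) + -2 = -11
∂L/∂y = 2(y - t) = 2(-11 - 0) = -22
∂y/∂b = 1
∂L/∂b = ∂L/∂y · ∂y/∂b = -22 × 1 = -22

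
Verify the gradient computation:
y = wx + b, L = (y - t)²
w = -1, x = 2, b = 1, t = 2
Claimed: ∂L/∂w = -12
Correct

y = (-1)(2) + 1 = -1
∂L/∂y = 2(y - t) = 2(-1 - 2) = -6
∂y/∂w = x = 2
∂L/∂w = -6 × 2 = -12

Claimed value: -12
Correct: The correct gradient is -12.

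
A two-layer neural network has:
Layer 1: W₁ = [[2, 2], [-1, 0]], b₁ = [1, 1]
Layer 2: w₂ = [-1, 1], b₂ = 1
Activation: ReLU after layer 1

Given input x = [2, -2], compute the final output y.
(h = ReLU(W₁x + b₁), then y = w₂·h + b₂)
y = 0

Layer 1 pre-activation: z₁ = [1, -1]
After ReLU: h = [1, 0]
Layer 2 output: y = -1×1 + 1×0 + 1 = 0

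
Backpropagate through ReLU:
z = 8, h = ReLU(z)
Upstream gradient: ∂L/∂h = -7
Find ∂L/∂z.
∂L/∂z = -7

h = ReLU(8) = 8
Since z > 0: ∂h/∂z = 1
∂L/∂z = ∂L/∂h · ∂h/∂z = -7 × 1 = -7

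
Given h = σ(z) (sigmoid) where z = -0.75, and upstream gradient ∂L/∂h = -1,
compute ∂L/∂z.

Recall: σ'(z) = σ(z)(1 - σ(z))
∂L/∂z = -0.2179

σ(-0.75) = 0.3208
σ'(-0.75) = σ(-0.75)(1 - σ(-0.75)) = 0.3208 × 0.6792 = 0.2179
∂L/∂z = ∂L/∂h · σ'(z) = -1 × 0.2179 = -0.2179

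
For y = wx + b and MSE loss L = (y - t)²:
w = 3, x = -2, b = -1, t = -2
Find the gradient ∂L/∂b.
∂L/∂b = -10

y = wx + b = (3)(-2) + -1 = -7
∂L/∂y = 2(y - t) = 2(-7 - -2) = -10
∂y/∂b = 1
∂L/∂b = ∂L/∂y · ∂y/∂b = -10 × 1 = -10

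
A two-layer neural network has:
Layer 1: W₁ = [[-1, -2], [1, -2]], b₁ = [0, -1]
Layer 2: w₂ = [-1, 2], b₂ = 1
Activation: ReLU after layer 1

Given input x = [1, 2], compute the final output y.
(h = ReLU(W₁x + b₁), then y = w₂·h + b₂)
y = 1

Layer 1 pre-activation: z₁ = [-5, -4]
After ReLU: h = [0, 0]
Layer 2 output: y = -1×0 + 2×0 + 1 = 1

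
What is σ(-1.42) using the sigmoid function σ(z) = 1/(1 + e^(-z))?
0.1947

sigmoid(-1.42) = 1/(1 + e^(1.42)) = 1/(1 + 4.137) = 0.1947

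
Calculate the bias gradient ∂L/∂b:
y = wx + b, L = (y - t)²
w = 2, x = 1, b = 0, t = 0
∂L/∂b = 4

y = wx + b = (2)(1) + 0 = 2
∂L/∂y = 2(y - t) = 2(2 - 0) = 4
∂y/∂b = 1
∂L/∂b = ∂L/∂y · ∂y/∂b = 4 × 1 = 4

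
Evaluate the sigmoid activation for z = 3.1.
0.9569

sigmoid(3.1) = 1/(1 + e^(-3.1)) = 1/(1 + 0.04505) = 0.9569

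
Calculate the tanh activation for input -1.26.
-0.8511

tanh(-1.26) = (e^(-1.26) - e^(1.26))/(e^(-1.26) + e^(1.26)) = -0.8511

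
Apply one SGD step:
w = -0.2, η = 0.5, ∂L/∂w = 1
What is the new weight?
w_new = -0.7

w_new = w - η·∂L/∂w = -0.2 - 0.5×(1) = -0.2 - (0.5) = -0.7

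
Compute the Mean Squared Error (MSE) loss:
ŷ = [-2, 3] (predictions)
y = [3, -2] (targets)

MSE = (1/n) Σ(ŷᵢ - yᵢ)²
MSE = 25

MSE = (1/2)((-2-3)² + (3--2)²) = (1/2)(25 + 25) = 25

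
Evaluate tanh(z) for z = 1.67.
0.9316

tanh(1.67) = (e^(1.67) - e^(-1.67))/(e^(1.67) + e^(-1.67)) = 0.9316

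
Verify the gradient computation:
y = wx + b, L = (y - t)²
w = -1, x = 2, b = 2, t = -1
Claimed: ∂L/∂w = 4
Correct

y = (-1)(2) + 2 = 0
∂L/∂y = 2(y - t) = 2(0 - -1) = 2
∂y/∂w = x = 2
∂L/∂w = 2 × 2 = 4

Claimed value: 4
Correct: The correct gradient is 4.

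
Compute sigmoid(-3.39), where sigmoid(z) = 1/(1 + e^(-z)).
0.03261

sigmoid(-3.39) = 1/(1 + e^(3.39)) = 1/(1 + 29.67) = 0.03261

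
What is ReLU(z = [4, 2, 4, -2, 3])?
h = [4, 2, 4, 0, 3]

ReLU applied element-wise: max(0,4)=4, max(0,2)=2, max(0,4)=4, max(0,-2)=0, max(0,3)=3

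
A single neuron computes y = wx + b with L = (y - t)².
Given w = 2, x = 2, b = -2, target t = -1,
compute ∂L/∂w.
∂L/∂w = 12

y = wx + b = (2)(2) + -2 = 2
∂L/∂y = 2(y - t) = 2(2 - -1) = 6
∂y/∂w = x = 2
∂L/∂w = ∂L/∂y · ∂y/∂w = 6 × 2 = 12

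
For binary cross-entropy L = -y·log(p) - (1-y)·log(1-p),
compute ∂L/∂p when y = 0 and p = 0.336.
∂L/∂p = 1.506

∂L/∂p = -y/p + (1-y)/(1-p) = 0 + 1/0.664 = 1.506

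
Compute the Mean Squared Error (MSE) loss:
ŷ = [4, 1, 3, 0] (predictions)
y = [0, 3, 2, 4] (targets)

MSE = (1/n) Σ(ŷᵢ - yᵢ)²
MSE = 9.25

MSE = (1/4)((4-0)² + (1-3)² + (3-2)² + (0-4)²) = (1/4)(16 + 4 + 1 + 16) = 9.25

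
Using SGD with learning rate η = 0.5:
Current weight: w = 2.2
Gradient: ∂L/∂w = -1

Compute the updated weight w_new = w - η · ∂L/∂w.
w_new = 2.7

w_new = w - η·∂L/∂w = 2.2 - 0.5×(-1) = 2.2 - (-0.5) = 2.7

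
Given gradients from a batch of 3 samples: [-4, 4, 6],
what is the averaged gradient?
Average gradient = 2

Average = (1/3)(-4 + 4 + 6) = 6/3 = 2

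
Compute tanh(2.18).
0.9748

tanh(2.18) = (e^(2.18) - e^(-2.18))/(e^(2.18) + e^(-2.18)) = 0.9748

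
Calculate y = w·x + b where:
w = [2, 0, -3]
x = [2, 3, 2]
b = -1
y = -3

y = (2)(2) + (0)(3) + (-3)(2) + -1 = -3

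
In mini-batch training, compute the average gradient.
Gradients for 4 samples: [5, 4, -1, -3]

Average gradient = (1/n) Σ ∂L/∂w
Average gradient = 1.25

Average = (1/4)(5 + 4 + -1 + -3) = 5/4 = 1.25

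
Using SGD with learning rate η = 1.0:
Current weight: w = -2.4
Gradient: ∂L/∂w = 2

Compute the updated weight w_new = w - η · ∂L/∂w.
w_new = -4.4

w_new = w - η·∂L/∂w = -2.4 - 1.0×(2) = -2.4 - (2) = -4.4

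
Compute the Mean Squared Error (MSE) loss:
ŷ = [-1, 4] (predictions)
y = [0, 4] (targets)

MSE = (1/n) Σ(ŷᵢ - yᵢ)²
MSE = 0.5

MSE = (1/2)((-1-0)² + (4-4)²) = (1/2)(1 + 0) = 0.5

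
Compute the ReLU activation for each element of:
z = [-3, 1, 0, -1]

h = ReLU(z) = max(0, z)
h = [0, 1, 0, 0]

ReLU applied element-wise: max(0,-3)=0, max(0,1)=1, max(0,0)=0, max(0,-1)=0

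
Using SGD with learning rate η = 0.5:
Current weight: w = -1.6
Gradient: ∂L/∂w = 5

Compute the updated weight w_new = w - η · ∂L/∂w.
w_new = -4.1

w_new = w - η·∂L/∂w = -1.6 - 0.5×(5) = -1.6 - (2.5) = -4.1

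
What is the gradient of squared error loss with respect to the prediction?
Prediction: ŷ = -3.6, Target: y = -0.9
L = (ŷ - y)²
∂L/∂ŷ = -5.4

∂L/∂ŷ = 2(ŷ - y) = 2(-3.6 - -0.9) = 2(-2.7) = -5.4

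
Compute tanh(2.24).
0.9776

tanh(2.24) = (e^(2.24) - e^(-2.24))/(e^(2.24) + e^(-2.24)) = 0.9776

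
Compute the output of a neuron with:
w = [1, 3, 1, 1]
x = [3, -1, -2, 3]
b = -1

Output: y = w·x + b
y = 0

y = (1)(3) + (3)(-1) + (1)(-2) + (1)(3) + -1 = 0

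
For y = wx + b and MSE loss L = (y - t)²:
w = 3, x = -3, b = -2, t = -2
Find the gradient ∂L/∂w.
∂L/∂w = 54

y = wx + b = (3)(-3) + -2 = -11
∂L/∂y = 2(y - t) = 2(-11 - -2) = -18
∂y/∂w = x = -3
∂L/∂w = ∂L/∂y · ∂y/∂w = -18 × -3 = 54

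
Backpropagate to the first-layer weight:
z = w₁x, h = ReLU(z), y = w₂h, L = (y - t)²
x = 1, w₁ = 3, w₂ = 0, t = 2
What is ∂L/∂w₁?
∂L/∂w₁ = 0

Forward pass:
z = w₁x = 3×1 = 3
h = ReLU(3) = 3
y = w₂h = 0×3 = 0

Backward pass:
∂L/∂y = 2(y - t) = 2(0 - 2) = -4
∂y/∂h = w₂ = 0
∂h/∂z = 1 (ReLU derivative)
∂z/∂w₁ = x = 1

∂L/∂w₁ = -4 × 0 × 1 × 1 = 0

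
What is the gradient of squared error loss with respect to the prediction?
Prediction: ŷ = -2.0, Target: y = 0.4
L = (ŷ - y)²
∂L/∂ŷ = -4.8

∂L/∂ŷ = 2(ŷ - y) = 2(-2.0 - 0.4) = 2(-2.4) = -4.8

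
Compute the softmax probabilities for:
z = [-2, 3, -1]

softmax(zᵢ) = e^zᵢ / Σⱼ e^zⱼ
p = [0.0066, 0.9756, 0.0179]

exp(z) = [0.1353, 20.09, 0.3679]
Sum = 20.59
p = [0.0066, 0.9756, 0.0179]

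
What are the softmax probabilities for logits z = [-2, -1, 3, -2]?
p = [0.0065, 0.0178, 0.9692, 0.0065]

exp(z) = [0.1353, 0.3679, 20.09, 0.1353]
Sum = 20.72
p = [0.0065, 0.0178, 0.9692, 0.0065]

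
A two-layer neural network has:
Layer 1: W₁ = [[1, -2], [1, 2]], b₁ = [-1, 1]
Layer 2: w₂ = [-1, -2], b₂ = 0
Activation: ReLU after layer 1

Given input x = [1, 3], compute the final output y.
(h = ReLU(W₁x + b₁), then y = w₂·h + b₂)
y = -16

Layer 1 pre-activation: z₁ = [-6, 8]
After ReLU: h = [0, 8]
Layer 2 output: y = -1×0 + -2×8 + 0 = -16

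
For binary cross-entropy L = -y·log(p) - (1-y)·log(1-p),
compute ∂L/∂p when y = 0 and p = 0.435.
∂L/∂p = 1.77

∂L/∂p = -y/p + (1-y)/(1-p) = 0 + 1/0.565 = 1.77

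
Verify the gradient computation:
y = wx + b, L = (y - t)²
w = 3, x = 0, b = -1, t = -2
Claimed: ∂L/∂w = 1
Incorrect

y = (3)(0) + -1 = -1
∂L/∂y = 2(y - t) = 2(-1 - -2) = 2
∂y/∂w = x = 0
∂L/∂w = 2 × 0 = 0

Claimed value: 1
Incorrect: The correct gradient is 0.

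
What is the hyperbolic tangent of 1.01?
0.7658

tanh(1.01) = (e^(1.01) - e^(-1.01))/(e^(1.01) + e^(-1.01)) = 0.7658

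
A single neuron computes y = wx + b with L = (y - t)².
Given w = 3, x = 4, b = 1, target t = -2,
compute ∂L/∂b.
∂L/∂b = 30

y = wx + b = (3)(4) + 1 = 13
∂L/∂y = 2(y - t) = 2(13 - -2) = 30
∂y/∂b = 1
∂L/∂b = ∂L/∂y · ∂y/∂b = 30 × 1 = 30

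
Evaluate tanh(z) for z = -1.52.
-0.9087

tanh(-1.52) = (e^(-1.52) - e^(1.52))/(e^(-1.52) + e^(1.52)) = -0.9087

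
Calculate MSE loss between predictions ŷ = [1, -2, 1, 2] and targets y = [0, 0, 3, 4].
MSE = 3.25

MSE = (1/4)((1-0)² + (-2-0)² + (1-3)² + (2-4)²) = (1/4)(1 + 4 + 4 + 4) = 3.25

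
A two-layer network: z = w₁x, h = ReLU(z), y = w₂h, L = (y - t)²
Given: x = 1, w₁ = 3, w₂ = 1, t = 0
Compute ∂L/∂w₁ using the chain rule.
∂L/∂w₁ = 6

Forward pass:
z = w₁x = 3×1 = 3
h = ReLU(3) = 3
y = w₂h = 1×3 = 3

Backward pass:
∂L/∂y = 2(y - t) = 2(3 - 0) = 6
∂y/∂h = w₂ = 1
∂h/∂z = 1 (ReLU derivative)
∂z/∂w₁ = x = 1

∂L/∂w₁ = 6 × 1 × 1 × 1 = 6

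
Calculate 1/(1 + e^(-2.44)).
0.9198

sigmoid(2.44) = 1/(1 + e^(-2.44)) = 1/(1 + 0.08716) = 0.9198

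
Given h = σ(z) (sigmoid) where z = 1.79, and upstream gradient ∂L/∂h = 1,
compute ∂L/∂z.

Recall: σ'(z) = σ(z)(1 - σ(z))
∂L/∂z = 0.1226

σ(1.79) = 0.8569
σ'(1.79) = σ(1.79)(1 - σ(1.79)) = 0.8569 × 0.1431 = 0.1226
∂L/∂z = ∂L/∂h · σ'(z) = 1 × 0.1226 = 0.1226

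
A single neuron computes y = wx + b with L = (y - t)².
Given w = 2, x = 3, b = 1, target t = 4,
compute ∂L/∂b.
∂L/∂b = 6

y = wx + b = (2)(3) + 1 = 7
∂L/∂y = 2(y - t) = 2(7 - 4) = 6
∂y/∂b = 1
∂L/∂b = ∂L/∂y · ∂y/∂b = 6 × 1 = 6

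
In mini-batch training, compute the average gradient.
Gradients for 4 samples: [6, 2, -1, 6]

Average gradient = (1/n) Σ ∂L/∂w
Average gradient = 3.25

Average = (1/4)(6 + 2 + -1 + 6) = 13/4 = 3.25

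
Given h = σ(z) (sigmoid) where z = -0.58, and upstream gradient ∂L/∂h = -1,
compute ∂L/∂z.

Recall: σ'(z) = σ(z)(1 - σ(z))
∂L/∂z = -0.2301

σ(-0.58) = 0.3589
σ'(-0.58) = σ(-0.58)(1 - σ(-0.58)) = 0.3589 × 0.6411 = 0.2301
∂L/∂z = ∂L/∂h · σ'(z) = -1 × 0.2301 = -0.2301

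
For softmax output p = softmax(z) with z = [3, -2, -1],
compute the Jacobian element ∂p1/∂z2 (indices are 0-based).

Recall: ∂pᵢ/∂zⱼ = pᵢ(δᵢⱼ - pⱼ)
∂p1/∂z2 = -0.0001175

p = softmax(z) = [0.9756, 0.006573, 0.01787]
p1 = 0.006573, p2 = 0.01787

∂p1/∂z2 = -p1 × p2 = -0.006573 × 0.01787 = -0.0001175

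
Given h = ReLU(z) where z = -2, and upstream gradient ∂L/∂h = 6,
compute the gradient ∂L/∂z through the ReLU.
∂L/∂z = 0

h = ReLU(-2) = 0
Since z < 0: ∂h/∂z = 0
∂L/∂z = ∂L/∂h · ∂h/∂z = 6 × 0 = 0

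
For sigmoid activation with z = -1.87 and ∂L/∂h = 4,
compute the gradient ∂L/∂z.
∂L/∂z = 0.4628

σ(-1.87) = 0.1335
σ'(-1.87) = σ(-1.87)(1 - σ(-1.87)) = 0.1335 × 0.8665 = 0.1157
∂L/∂z = ∂L/∂h · σ'(z) = 4 × 0.1157 = 0.4628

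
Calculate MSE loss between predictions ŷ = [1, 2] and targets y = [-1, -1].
MSE = 6.5

MSE = (1/2)((1--1)² + (2--1)²) = (1/2)(4 + 9) = 6.5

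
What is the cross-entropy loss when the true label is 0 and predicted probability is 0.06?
L = 0.06188

L = -0·log(0.06) - 1·log(0.94) = -log(0.94) = 0.06188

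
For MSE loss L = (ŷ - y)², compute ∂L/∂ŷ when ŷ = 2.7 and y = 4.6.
∂L/∂ŷ = -3.8

∂L/∂ŷ = 2(ŷ - y) = 2(2.7 - 4.6) = 2(-1.9) = -3.8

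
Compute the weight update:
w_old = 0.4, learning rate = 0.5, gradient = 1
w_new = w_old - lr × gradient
w_new = -0.1

w_new = w - η·∂L/∂w = 0.4 - 0.5×(1) = 0.4 - (0.5) = -0.1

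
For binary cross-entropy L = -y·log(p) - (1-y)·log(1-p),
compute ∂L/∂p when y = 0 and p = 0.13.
∂L/∂p = 1.149

∂L/∂p = -y/p + (1-y)/(1-p) = 0 + 1/0.87 = 1.149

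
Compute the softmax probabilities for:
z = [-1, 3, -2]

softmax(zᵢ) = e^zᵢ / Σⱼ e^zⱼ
p = [0.0179, 0.9756, 0.0066]

exp(z) = [0.3679, 20.09, 0.1353]
Sum = 20.59
p = [0.0179, 0.9756, 0.0066]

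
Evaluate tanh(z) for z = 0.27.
0.2636

tanh(0.27) = (e^(0.27) - e^(-0.27))/(e^(0.27) + e^(-0.27)) = 0.2636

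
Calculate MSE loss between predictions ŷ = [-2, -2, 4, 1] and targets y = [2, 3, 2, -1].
MSE = 12.25

MSE = (1/4)((-2-2)² + (-2-3)² + (4-2)² + (1--1)²) = (1/4)(16 + 25 + 4 + 4) = 12.25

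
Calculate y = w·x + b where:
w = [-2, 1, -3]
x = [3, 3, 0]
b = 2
y = -1

y = (-2)(3) + (1)(3) + (-3)(0) + 2 = -1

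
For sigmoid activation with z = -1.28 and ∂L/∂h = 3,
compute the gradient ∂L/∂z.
∂L/∂z = 0.5107

σ(-1.28) = 0.2176
σ'(-1.28) = σ(-1.28)(1 - σ(-1.28)) = 0.2176 × 0.7824 = 0.1702
∂L/∂z = ∂L/∂h · σ'(z) = 3 × 0.1702 = 0.5107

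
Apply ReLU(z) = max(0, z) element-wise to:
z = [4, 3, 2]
h = [4, 3, 2]

ReLU applied element-wise: max(0,4)=4, max(0,3)=3, max(0,2)=2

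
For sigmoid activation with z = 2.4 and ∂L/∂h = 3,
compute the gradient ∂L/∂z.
∂L/∂z = 0.2288

σ(2.4) = 0.9168
σ'(2.4) = σ(2.4)(1 - σ(2.4)) = 0.9168 × 0.08317 = 0.07625
∂L/∂z = ∂L/∂h · σ'(z) = 3 × 0.07625 = 0.2288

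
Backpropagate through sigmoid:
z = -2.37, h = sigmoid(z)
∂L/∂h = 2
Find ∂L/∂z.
∂L/∂z = 0.1564

σ(-2.37) = 0.08549
σ'(-2.37) = σ(-2.37)(1 - σ(-2.37)) = 0.08549 × 0.9145 = 0.07818
∂L/∂z = ∂L/∂h · σ'(z) = 2 × 0.07818 = 0.1564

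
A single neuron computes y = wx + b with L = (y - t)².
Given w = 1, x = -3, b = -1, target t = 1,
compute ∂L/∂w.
∂L/∂w = 30

y = wx + b = (1)(-3) + -1 = -4
∂L/∂y = 2(y - t) = 2(-4 - 1) = -10
∂y/∂w = x = -3
∂L/∂w = ∂L/∂y · ∂y/∂w = -10 × -3 = 30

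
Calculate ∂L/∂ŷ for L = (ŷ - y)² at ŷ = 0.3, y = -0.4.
∂L/∂ŷ = 1.4

∂L/∂ŷ = 2(ŷ - y) = 2(0.3 - -0.4) = 2(0.7) = 1.4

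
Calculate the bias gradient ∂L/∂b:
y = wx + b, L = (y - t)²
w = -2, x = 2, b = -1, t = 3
∂L/∂b = -16

y = wx + b = (-2)(2) + -1 = -5
∂L/∂y = 2(y - t) = 2(-5 - 3) = -16
∂y/∂b = 1
∂L/∂b = ∂L/∂y · ∂y/∂b = -16 × 1 = -16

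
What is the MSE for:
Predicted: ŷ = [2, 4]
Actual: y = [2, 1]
MSE = 4.5

MSE = (1/2)((2-2)² + (4-1)²) = (1/2)(0 + 9) = 4.5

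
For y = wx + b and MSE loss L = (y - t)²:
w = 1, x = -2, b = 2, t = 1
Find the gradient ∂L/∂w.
∂L/∂w = 4

y = wx + b = (1)(-2) + 2 = 0
∂L/∂y = 2(y - t) = 2(0 - 1) = -2
∂y/∂w = x = -2
∂L/∂w = ∂L/∂y · ∂y/∂w = -2 × -2 = 4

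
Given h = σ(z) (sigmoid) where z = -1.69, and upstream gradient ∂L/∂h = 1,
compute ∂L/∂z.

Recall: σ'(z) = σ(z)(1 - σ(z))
∂L/∂z = 0.1315

σ(-1.69) = 0.1558
σ'(-1.69) = σ(-1.69)(1 - σ(-1.69)) = 0.1558 × 0.8442 = 0.1315
∂L/∂z = ∂L/∂h · σ'(z) = 1 × 0.1315 = 0.1315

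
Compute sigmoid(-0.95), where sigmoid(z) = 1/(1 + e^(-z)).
0.2789

sigmoid(-0.95) = 1/(1 + e^(0.95)) = 1/(1 + 2.586) = 0.2789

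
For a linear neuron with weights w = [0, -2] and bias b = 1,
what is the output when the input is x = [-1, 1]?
y = -1

y = (0)(-1) + (-2)(1) + 1 = -1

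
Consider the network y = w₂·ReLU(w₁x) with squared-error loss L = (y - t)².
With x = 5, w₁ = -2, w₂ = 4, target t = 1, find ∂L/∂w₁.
∂L/∂w₁ = 0

Forward pass:
z = w₁x = -2×5 = -10
h = ReLU(-10) = 0
y = w₂h = 4×0 = 0

Backward pass:
∂L/∂y = 2(y - t) = 2(0 - 1) = -2
∂y/∂h = w₂ = 4
∂h/∂z = 0 (ReLU derivative)
∂z/∂w₁ = x = 5

∂L/∂w₁ = -2 × 4 × 0 × 5 = 0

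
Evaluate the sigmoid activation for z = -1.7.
0.1545

sigmoid(-1.7) = 1/(1 + e^(1.7)) = 1/(1 + 5.474) = 0.1545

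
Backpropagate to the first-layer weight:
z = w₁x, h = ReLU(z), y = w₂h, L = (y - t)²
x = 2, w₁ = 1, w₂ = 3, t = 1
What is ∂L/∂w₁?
∂L/∂w₁ = 60

Forward pass:
z = w₁x = 1×2 = 2
h = ReLU(2) = 2
y = w₂h = 3×2 = 6

Backward pass:
∂L/∂y = 2(y - t) = 2(6 - 1) = 10
∂y/∂h = w₂ = 3
∂h/∂z = 1 (ReLU derivative)
∂z/∂w₁ = x = 2

∂L/∂w₁ = 10 × 3 × 1 × 2 = 60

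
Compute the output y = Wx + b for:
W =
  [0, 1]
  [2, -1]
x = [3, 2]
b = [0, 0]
y = [2, 4]

Wx = [0×3 + 1×2, 2×3 + -1×2]
   = [2, 4]
y = Wx + b = [2 + 0, 4 + 0] = [2, 4]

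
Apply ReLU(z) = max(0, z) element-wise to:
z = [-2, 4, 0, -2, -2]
h = [0, 4, 0, 0, 0]

ReLU applied element-wise: max(0,-2)=0, max(0,4)=4, max(0,0)=0, max(0,-2)=0, max(0,-2)=0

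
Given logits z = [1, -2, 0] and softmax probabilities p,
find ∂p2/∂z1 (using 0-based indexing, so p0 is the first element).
∂p2/∂z1 = -0.009113

p = softmax(z) = [0.7054, 0.03512, 0.2595]
p2 = 0.2595, p1 = 0.03512

∂p2/∂z1 = -p2 × p1 = -0.2595 × 0.03512 = -0.009113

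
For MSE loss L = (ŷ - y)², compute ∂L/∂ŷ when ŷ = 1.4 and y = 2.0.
∂L/∂ŷ = -1.2

∂L/∂ŷ = 2(ŷ - y) = 2(1.4 - 2.0) = 2(-0.6) = -1.2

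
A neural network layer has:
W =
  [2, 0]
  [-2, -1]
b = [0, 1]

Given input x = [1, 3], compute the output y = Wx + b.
y = [2, -4]

Wx = [2×1 + 0×3, -2×1 + -1×3]
   = [2, -5]
y = Wx + b = [2 + 0, -5 + 1] = [2, -4]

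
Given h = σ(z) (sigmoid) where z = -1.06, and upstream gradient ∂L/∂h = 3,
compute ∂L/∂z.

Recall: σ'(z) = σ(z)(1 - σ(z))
∂L/∂z = 0.5733

σ(-1.06) = 0.2573
σ'(-1.06) = σ(-1.06)(1 - σ(-1.06)) = 0.2573 × 0.7427 = 0.1911
∂L/∂z = ∂L/∂h · σ'(z) = 3 × 0.1911 = 0.5733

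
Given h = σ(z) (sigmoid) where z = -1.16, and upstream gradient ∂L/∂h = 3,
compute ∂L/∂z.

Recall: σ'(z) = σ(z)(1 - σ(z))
∂L/∂z = 0.5451

σ(-1.16) = 0.2387
σ'(-1.16) = σ(-1.16)(1 - σ(-1.16)) = 0.2387 × 0.7613 = 0.1817
∂L/∂z = ∂L/∂h · σ'(z) = 3 × 0.1817 = 0.5451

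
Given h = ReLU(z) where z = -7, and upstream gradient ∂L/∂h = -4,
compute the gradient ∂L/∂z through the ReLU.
∂L/∂z = 0

h = ReLU(-7) = 0
Since z < 0: ∂h/∂z = 0
∂L/∂z = ∂L/∂h · ∂h/∂z = -4 × 0 = 0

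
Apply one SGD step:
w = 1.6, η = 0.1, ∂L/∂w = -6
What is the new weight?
w_new = 2.2

w_new = w - η·∂L/∂w = 1.6 - 0.1×(-6) = 1.6 - (-0.6) = 2.2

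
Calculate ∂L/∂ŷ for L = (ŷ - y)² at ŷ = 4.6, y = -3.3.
∂L/∂ŷ = 15.8

∂L/∂ŷ = 2(ŷ - y) = 2(4.6 - -3.3) = 2(7.9) = 15.8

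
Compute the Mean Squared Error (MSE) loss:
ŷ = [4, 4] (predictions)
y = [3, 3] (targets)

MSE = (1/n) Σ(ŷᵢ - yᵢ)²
MSE = 1

MSE = (1/2)((4-3)² + (4-3)²) = (1/2)(1 + 1) = 1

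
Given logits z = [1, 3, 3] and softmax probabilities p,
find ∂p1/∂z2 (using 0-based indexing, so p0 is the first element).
∂p1/∂z2 = -0.2193

p = softmax(z) = [0.06338, 0.4683, 0.4683]
p1 = 0.4683, p2 = 0.4683

∂p1/∂z2 = -p1 × p2 = -0.4683 × 0.4683 = -0.2193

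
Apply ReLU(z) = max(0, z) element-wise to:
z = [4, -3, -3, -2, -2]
h = [4, 0, 0, 0, 0]

ReLU applied element-wise: max(0,4)=4, max(0,-3)=0, max(0,-3)=0, max(0,-2)=0, max(0,-2)=0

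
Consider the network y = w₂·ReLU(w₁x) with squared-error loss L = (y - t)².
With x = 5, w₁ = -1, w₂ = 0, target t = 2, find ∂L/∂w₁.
∂L/∂w₁ = 0

Forward pass:
z = w₁x = -1×5 = -5
h = ReLU(-5) = 0
y = w₂h = 0×0 = 0

Backward pass:
∂L/∂y = 2(y - t) = 2(0 - 2) = -4
∂y/∂h = w₂ = 0
∂h/∂z = 0 (ReLU derivative)
∂z/∂w₁ = x = 5

∂L/∂w₁ = -4 × 0 × 0 × 5 = 0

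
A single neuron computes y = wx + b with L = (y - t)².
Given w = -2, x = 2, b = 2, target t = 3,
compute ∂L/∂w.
∂L/∂w = -20

y = wx + b = (-2)(2) + 2 = -2
∂L/∂y = 2(y - t) = 2(-2 - 3) = -10
∂y/∂w = x = 2
∂L/∂w = ∂L/∂y · ∂y/∂w = -10 × 2 = -20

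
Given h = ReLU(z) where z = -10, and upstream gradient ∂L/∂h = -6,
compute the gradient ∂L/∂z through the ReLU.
∂L/∂z = 0

h = ReLU(-10) = 0
Since z < 0: ∂h/∂z = 0
∂L/∂z = ∂L/∂h · ∂h/∂z = -6 × 0 = 0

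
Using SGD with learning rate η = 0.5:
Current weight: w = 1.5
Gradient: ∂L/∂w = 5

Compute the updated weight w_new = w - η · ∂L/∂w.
w_new = -1

w_new = w - η·∂L/∂w = 1.5 - 0.5×(5) = 1.5 - (2.5) = -1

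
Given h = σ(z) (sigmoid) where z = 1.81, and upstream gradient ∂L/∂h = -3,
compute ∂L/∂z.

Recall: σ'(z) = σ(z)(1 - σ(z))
∂L/∂z = -0.3626

σ(1.81) = 0.8594
σ'(1.81) = σ(1.81)(1 - σ(1.81)) = 0.8594 × 0.1406 = 0.1209
∂L/∂z = ∂L/∂h · σ'(z) = -3 × 0.1209 = -0.3626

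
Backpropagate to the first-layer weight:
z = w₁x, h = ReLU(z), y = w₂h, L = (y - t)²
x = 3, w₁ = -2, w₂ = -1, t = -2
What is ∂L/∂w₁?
∂L/∂w₁ = 0

Forward pass:
z = w₁x = -2×3 = -6
h = ReLU(-6) = 0
y = w₂h = -1×0 = 0

Backward pass:
∂L/∂y = 2(y - t) = 2(0 - -2) = 4
∂y/∂h = w₂ = -1
∂h/∂z = 0 (ReLU derivative)
∂z/∂w₁ = x = 3

∂L/∂w₁ = 4 × -1 × 0 × 3 = 0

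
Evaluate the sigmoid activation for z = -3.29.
0.03592

sigmoid(-3.29) = 1/(1 + e^(3.29)) = 1/(1 + 26.84) = 0.03592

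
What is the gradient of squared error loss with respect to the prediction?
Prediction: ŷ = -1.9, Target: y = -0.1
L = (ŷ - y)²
∂L/∂ŷ = -3.6

∂L/∂ŷ = 2(ŷ - y) = 2(-1.9 - -0.1) = 2(-1.8) = -3.6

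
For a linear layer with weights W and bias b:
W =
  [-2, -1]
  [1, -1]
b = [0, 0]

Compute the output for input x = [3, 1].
y = [-7, 2]

Wx = [-2×3 + -1×1, 1×3 + -1×1]
   = [-7, 2]
y = Wx + b = [-7 + 0, 2 + 0] = [-7, 2]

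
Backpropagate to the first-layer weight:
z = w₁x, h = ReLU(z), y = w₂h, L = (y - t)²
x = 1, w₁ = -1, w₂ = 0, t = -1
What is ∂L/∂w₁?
∂L/∂w₁ = 0

Forward pass:
z = w₁x = -1×1 = -1
h = ReLU(-1) = 0
y = w₂h = 0×0 = 0

Backward pass:
∂L/∂y = 2(y - t) = 2(0 - -1) = 2
∂y/∂h = w₂ = 0
∂h/∂z = 0 (ReLU derivative)
∂z/∂w₁ = x = 1

∂L/∂w₁ = 2 × 0 × 0 × 1 = 0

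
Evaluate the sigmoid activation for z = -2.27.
0.09364

sigmoid(-2.27) = 1/(1 + e^(2.27)) = 1/(1 + 9.679) = 0.09364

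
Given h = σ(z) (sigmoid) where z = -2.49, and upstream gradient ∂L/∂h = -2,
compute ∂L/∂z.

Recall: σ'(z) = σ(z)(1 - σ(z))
∂L/∂z = -0.1414

σ(-2.49) = 0.07656
σ'(-2.49) = σ(-2.49)(1 - σ(-2.49)) = 0.07656 × 0.9234 = 0.0707
∂L/∂z = ∂L/∂h · σ'(z) = -2 × 0.0707 = -0.1414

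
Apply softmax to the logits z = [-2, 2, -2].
p = [0.0177, 0.9647, 0.0177]

exp(z) = [0.1353, 7.389, 0.1353]
Sum = 7.66
p = [0.0177, 0.9647, 0.0177]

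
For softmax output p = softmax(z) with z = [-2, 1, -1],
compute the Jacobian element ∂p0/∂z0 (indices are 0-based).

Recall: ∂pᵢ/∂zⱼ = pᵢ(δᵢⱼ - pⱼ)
∂p0/∂z0 = 0.04025

p = softmax(z) = [0.04201, 0.8438, 0.1142]
p0 = 0.04201

∂p0/∂z0 = p0(1 - p0) = 0.04201 × (1 - 0.04201) = 0.04025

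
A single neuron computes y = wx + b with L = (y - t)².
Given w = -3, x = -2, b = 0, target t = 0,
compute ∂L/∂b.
∂L/∂b = 12

y = wx + b = (-3)(-2) + 0 = 6
∂L/∂y = 2(y - t) = 2(6 - 0) = 12
∂y/∂b = 1
∂L/∂b = ∂L/∂y · ∂y/∂b = 12 × 1 = 12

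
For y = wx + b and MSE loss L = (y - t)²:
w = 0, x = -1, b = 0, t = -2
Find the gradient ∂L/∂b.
∂L/∂b = 4

y = wx + b = (0)(-1) + 0 = 0
∂L/∂y = 2(y - t) = 2(0 - -2) = 4
∂y/∂b = 1
∂L/∂b = ∂L/∂y · ∂y/∂b = 4 × 1 = 4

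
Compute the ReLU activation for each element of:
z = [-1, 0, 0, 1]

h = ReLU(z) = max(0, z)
h = [0, 0, 0, 1]

ReLU applied element-wise: max(0,-1)=0, max(0,0)=0, max(0,0)=0, max(0,1)=1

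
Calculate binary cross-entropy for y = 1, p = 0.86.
L = 0.1508

L = -1·log(0.86) - 0·log(0.14) = -log(0.86) = 0.1508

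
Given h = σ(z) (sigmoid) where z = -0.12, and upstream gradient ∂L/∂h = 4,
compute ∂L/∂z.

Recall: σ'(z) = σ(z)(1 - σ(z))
∂L/∂z = 0.9964

σ(-0.12) = 0.47
σ'(-0.12) = σ(-0.12)(1 - σ(-0.12)) = 0.47 × 0.53 = 0.2491
∂L/∂z = ∂L/∂h · σ'(z) = 4 × 0.2491 = 0.9964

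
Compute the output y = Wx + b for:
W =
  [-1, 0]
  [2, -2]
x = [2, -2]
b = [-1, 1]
y = [-3, 9]

Wx = [-1×2 + 0×-2, 2×2 + -2×-2]
   = [-2, 8]
y = Wx + b = [-2 + -1, 8 + 1] = [-3, 9]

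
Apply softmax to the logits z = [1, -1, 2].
p = [0.2595, 0.0351, 0.7054]

exp(z) = [2.718, 0.3679, 7.389]
Sum = 10.48
p = [0.2595, 0.0351, 0.7054]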